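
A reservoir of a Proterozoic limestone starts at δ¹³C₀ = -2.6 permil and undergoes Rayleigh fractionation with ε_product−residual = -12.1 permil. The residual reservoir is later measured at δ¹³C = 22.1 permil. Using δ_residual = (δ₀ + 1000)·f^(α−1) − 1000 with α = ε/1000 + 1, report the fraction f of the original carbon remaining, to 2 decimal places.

α − 1 = ε/1000 = -0.0121
(δ_res + 1000)/(δ₀ + 1000) = (22.1 + 1000)/(-2.6 + 1000) = 1022.1/997.4 = 1.024764
f = 1.024764^(1/-0.0121) = exp(ln(1.024764)/-0.0121) = exp(0.02446/-0.0121)
f = exp(-2.0217) = 0.1324

0.13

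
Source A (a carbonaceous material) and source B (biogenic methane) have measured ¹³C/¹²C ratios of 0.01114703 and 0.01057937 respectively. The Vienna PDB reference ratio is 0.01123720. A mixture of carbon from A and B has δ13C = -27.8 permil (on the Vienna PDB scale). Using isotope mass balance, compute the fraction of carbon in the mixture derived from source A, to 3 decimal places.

δ_A = (0.01114703/0.01123720 − 1)×1000 = (0.991976 − 1)×1000 = -8.024 permil
δ_B = (0.01057937/0.01123720 − 1)×1000 = (0.941460 − 1)×1000 = -58.540 permil
f_A = (δ_mix − δ_B)/(δ_A − δ_B) = (-27.8 − (-58.540))/(-8.024 − (-58.540))
f_A = 30.740 / 50.516 = 0.6085

0.609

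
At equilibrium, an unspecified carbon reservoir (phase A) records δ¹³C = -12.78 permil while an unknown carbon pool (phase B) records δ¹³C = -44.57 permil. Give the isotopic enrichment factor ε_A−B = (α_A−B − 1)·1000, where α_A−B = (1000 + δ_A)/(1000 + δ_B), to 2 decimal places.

33.27 permil

α_A−B = (1000 + -12.78) / (1000 + -44.57) = 987.22 / 955.43 = 1.033273
ε_A−B = (1.033273 − 1) × 1000 = 33.273 permil
(The approximation ε ≈ δ_A − δ_B would give 31.79 permil.)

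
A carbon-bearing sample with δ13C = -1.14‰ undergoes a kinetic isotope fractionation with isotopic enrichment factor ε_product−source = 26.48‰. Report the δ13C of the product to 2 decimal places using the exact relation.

Exactly, δ_product = (δ_source + 1000)·(ε/1000 + 1) − 1000.
δ_product = (-1.14 + 1000) × (26.48/1000 + 1) − 1000
δ_product = 25.310‰

25.31‰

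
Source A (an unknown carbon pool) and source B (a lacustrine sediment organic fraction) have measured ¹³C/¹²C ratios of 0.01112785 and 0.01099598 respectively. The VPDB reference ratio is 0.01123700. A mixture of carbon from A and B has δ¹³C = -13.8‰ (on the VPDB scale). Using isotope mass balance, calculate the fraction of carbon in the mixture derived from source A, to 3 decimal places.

0.652

δ_A = (0.01112785/0.01123700 − 1)×1000 = (0.990287 − 1)×1000 = -9.713‰
δ_B = (0.01099598/0.01123700 − 1)×1000 = (0.978551 − 1)×1000 = -21.449‰
f_A = (δ_mix − δ_B)/(δ_A − δ_B) = (-13.8 − (-21.449))/(-9.713 − (-21.449))
f_A = 7.649 / 11.735 = 0.6518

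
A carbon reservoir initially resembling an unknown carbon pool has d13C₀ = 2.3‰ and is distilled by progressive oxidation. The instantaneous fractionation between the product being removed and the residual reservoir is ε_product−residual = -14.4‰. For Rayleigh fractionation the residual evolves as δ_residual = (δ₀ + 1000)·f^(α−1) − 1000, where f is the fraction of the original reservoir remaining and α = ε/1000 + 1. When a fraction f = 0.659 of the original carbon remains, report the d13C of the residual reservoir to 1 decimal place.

8.3‰

Rayleigh residual: δ_res = (δ₀ + 1000)·f^(α−1) − 1000
α = ε/1000 + 1 = 0.98560, so α − 1 = -0.01440
f^(α−1) = 0.659^(-0.01440) = 1.006023
δ_res = (2.3 + 1000) × 1.006023 − 1000 = 1008.337 − 1000 = 8.34‰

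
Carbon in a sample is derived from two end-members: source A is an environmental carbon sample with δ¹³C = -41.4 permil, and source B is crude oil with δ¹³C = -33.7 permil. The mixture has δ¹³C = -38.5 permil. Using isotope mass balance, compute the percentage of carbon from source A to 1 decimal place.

δ_mix = f_A·δ_A + (1 − f_A)·δ_B  ⇒  f_A = (δ_mix − δ_B)/(δ_A − δ_B)
f_A = (-38.5 − (-33.7)) / (-41.4 − (-33.7))
f_A = -4.8 / -7.7 = 0.6234

62.3%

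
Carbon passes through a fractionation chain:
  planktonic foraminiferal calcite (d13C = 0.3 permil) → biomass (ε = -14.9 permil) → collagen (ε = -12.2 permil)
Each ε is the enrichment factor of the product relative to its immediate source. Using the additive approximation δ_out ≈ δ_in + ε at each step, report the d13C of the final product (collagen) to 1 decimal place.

step 1: δ ≈ 0.3 + (-14.9) = -14.6 permil
step 2: δ ≈ -14.6 + (-12.2) = -26.8 permil

-26.8 permil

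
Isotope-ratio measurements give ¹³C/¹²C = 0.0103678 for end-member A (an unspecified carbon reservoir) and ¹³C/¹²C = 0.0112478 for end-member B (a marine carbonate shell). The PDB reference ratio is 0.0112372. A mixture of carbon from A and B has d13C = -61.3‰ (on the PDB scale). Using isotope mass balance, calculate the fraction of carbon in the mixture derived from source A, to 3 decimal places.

δ_A = (0.0103678/0.0112372 − 1)×1000 = (0.922632 − 1)×1000 = -77.368‰
δ_B = (0.0112478/0.0112372 − 1)×1000 = (1.000943 − 1)×1000 = 0.943‰
f_A = (δ_mix − δ_B)/(δ_A − δ_B) = (-61.3 − (0.943))/(-77.368 − (0.943))
f_A = -62.243 / -78.311 = 0.7948

0.795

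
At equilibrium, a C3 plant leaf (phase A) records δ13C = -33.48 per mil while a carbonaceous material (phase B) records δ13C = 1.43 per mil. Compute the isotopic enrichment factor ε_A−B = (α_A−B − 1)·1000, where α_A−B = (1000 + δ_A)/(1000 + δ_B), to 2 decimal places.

-34.86 per mil

α_A−B = (1000 + -33.48) / (1000 + 1.43) = 966.52 / 1001.43 = 0.965140
ε_A−B = (0.965140 − 1) × 1000 = -34.860 per mil
(The approximation ε ≈ δ_A − δ_B would give -34.91 per mil.)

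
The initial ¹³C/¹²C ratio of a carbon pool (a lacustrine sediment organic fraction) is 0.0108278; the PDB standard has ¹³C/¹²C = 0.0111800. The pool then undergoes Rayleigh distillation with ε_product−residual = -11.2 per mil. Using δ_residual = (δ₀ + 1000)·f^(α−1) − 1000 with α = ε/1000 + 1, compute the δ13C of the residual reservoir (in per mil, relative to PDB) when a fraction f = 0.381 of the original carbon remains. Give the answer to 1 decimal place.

δ₀ = (0.0108278/0.0111800 − 1)×1000 = (0.968497 − 1)×1000 = -31.503 per mil
α − 1 = ε/1000 = -0.0112
f^(α−1) = 0.381^(-0.0112) = 1.010866
δ_res = (-31.503 + 1000) × 1.010866 − 1000 = 979.021 − 1000 = -20.98 per mil

-21.0 per mil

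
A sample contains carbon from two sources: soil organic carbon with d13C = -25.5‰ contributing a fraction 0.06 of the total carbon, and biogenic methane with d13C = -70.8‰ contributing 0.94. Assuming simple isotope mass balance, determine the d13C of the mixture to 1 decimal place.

-68.1‰

δ_mix = f_A·δ_A + f_B·δ_B
δ_mix = 0.06 × (-25.5) + 0.94 × (-70.8)
δ_mix = -1.53 + -66.55 = -68.08‰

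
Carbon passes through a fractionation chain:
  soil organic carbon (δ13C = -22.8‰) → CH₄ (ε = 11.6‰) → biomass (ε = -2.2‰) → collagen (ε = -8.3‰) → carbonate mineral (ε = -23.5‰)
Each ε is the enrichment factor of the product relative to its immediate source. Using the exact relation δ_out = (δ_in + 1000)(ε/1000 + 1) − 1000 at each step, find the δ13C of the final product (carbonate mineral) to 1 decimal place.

step 1: δ = (-22.80 + 1000)·(11.6/1000 + 1) − 1000 = -11.46‰
step 2: δ = (-11.46 + 1000)·(-2.2/1000 + 1) − 1000 = -13.64‰
step 3: δ = (-13.64 + 1000)·(-8.3/1000 + 1) − 1000 = -21.83‰
step 4: δ = (-21.83 + 1000)·(-23.5/1000 + 1) − 1000 = -44.81‰

-44.8‰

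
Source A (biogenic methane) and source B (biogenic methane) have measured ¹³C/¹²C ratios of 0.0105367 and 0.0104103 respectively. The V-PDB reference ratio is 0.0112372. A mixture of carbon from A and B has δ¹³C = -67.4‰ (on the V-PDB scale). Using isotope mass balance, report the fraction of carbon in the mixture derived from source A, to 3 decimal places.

0.550

δ_A = (0.0105367/0.0112372 − 1)×1000 = (0.937662 − 1)×1000 = -62.338‰
δ_B = (0.0104103/0.0112372 − 1)×1000 = (0.926414 − 1)×1000 = -73.586‰
f_A = (δ_mix − δ_B)/(δ_A − δ_B) = (-67.4 − (-73.586))/(-62.338 − (-73.586))
f_A = 6.186 / 11.248 = 0.5499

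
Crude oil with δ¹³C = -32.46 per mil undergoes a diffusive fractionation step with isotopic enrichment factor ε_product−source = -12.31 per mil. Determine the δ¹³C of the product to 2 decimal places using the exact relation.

-44.37 per mil

Exactly, δ_product = (δ_source + 1000)·(ε/1000 + 1) − 1000.
δ_product = (-32.46 + 1000) × (-12.31/1000 + 1) − 1000
δ_product = -44.370 per mil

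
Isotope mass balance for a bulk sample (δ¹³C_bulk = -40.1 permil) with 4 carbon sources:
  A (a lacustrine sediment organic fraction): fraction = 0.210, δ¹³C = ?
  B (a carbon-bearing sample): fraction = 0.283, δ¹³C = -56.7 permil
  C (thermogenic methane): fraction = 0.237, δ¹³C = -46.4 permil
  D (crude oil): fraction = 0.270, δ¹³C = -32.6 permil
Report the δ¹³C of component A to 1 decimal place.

-20.3 permil

Isotope mass balance: δ_bulk = Σ fᵢ·δᵢ.
-40.1 = 0.210×δ_A + 0.283×(-56.7) + 0.237×(-46.4) + 0.270×(-32.6)
0.210·δ_A = -40.1 − (-35.845) = -4.255
δ_A = -4.255 / 0.210 = -20.26 permil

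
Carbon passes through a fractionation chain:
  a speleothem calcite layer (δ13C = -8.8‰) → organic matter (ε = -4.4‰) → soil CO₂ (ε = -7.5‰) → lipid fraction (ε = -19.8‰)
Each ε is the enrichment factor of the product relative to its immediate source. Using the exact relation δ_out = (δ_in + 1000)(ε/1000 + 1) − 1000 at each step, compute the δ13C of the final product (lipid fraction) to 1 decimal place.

-40.0‰

step 1: δ = (-8.80 + 1000)·(-4.4/1000 + 1) − 1000 = -13.16‰
step 2: δ = (-13.16 + 1000)·(-7.5/1000 + 1) − 1000 = -20.56‰
step 3: δ = (-20.56 + 1000)·(-19.8/1000 + 1) − 1000 = -39.96‰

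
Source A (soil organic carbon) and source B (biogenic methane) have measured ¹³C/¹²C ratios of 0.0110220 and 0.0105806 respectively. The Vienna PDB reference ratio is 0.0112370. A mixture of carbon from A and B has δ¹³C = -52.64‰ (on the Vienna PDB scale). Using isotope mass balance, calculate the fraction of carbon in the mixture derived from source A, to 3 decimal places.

0.147

δ_A = (0.0110220/0.0112370 − 1)×1000 = (0.980867 − 1)×1000 = -19.133‰
δ_B = (0.0105806/0.0112370 − 1)×1000 = (0.941586 − 1)×1000 = -58.414‰
f_A = (δ_mix − δ_B)/(δ_A − δ_B) = (-52.64 − (-58.414))/(-19.133 − (-58.414))
f_A = 5.774 / 39.281 = 0.1470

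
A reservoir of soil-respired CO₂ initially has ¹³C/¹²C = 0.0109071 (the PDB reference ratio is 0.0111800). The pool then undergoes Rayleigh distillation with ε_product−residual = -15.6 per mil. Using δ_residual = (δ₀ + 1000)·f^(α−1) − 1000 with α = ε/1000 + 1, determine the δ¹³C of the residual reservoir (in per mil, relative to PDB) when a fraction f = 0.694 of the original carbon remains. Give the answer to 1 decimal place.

-18.8 per mil

δ₀ = (0.0109071/0.0111800 − 1)×1000 = (0.975590 − 1)×1000 = -24.410 per mil
α − 1 = ε/1000 = -0.0156
f^(α−1) = 0.694^(-0.0156) = 1.005715
δ_res = (-24.410 + 1000) × 1.005715 − 1000 = 981.166 − 1000 = -18.83 per mil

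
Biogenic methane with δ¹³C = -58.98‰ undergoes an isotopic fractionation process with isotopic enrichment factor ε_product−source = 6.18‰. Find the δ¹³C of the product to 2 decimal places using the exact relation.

-53.16‰

Exactly, δ_product = (δ_source + 1000)·(ε/1000 + 1) − 1000.
δ_product = (-58.98 + 1000) × (6.18/1000 + 1) − 1000
δ_product = -53.164‰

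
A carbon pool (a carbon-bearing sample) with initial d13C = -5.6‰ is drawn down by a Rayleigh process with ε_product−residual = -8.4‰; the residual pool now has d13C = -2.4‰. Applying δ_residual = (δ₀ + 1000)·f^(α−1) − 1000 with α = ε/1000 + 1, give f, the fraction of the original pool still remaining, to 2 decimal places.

0.68

α − 1 = ε/1000 = -0.0084
(δ_res + 1000)/(δ₀ + 1000) = (-2.4 + 1000)/(-5.6 + 1000) = 997.6/994.4 = 1.003218
f = 1.003218^(1/-0.0084) = exp(ln(1.003218)/-0.0084) = exp(0.00321/-0.0084)
f = exp(-0.3825) = 0.6822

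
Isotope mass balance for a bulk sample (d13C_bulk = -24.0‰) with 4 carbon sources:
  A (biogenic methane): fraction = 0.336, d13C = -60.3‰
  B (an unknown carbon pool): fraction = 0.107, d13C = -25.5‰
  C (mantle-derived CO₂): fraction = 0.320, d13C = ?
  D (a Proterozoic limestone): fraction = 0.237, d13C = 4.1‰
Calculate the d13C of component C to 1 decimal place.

Isotope mass balance: δ_bulk = Σ fᵢ·δᵢ.
-24.0 = 0.336×(-60.3) + 0.107×(-25.5) + 0.320×δ_C + 0.237×(4.1)
0.320·δ_C = -24.0 − (-22.018) = -1.982
δ_C = -1.982 / 0.320 = -6.20‰

-6.2‰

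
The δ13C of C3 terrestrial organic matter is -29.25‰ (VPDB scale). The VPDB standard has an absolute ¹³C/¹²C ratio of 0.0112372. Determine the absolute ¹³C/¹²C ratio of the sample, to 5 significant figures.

0.010909

R_sample = R_standard × (δ13C/1000 + 1)
R_sample = 0.0112372 × (-29.25/1000 + 1) = 0.0112372 × 0.970750
R_sample = 0.0109085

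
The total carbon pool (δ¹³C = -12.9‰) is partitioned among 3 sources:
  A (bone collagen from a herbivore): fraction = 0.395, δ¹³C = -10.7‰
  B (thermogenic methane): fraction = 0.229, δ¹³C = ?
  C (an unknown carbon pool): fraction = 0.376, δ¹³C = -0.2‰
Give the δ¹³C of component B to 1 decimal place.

Isotope mass balance: δ_bulk = Σ fᵢ·δᵢ.
-12.9 = 0.395×(-10.7) + 0.229×δ_B + 0.376×(-0.2)
0.229·δ_B = -12.9 − (-4.302) = -8.598
δ_B = -8.598 / 0.229 = -37.55‰

-37.5‰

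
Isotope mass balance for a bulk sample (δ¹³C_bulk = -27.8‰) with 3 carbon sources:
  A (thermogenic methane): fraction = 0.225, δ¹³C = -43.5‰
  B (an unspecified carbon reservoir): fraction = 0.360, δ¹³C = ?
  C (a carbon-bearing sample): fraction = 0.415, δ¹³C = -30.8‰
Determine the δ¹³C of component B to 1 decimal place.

-14.5‰

Isotope mass balance: δ_bulk = Σ fᵢ·δᵢ.
-27.8 = 0.225×(-43.5) + 0.360×δ_B + 0.415×(-30.8)
0.360·δ_B = -27.8 − (-22.569) = -5.231
δ_B = -5.231 / 0.360 = -14.53‰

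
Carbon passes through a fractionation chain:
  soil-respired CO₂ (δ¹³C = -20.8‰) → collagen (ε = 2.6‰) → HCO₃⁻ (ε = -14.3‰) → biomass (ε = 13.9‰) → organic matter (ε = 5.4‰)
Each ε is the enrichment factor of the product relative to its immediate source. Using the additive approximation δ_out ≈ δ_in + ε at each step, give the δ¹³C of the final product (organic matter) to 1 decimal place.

step 1: δ ≈ -20.8 + (2.6) = -18.2‰
step 2: δ ≈ -18.2 + (-14.3) = -32.5‰
step 3: δ ≈ -32.5 + (13.9) = -18.6‰
step 4: δ ≈ -18.6 + (5.4) = -13.2‰

-13.2‰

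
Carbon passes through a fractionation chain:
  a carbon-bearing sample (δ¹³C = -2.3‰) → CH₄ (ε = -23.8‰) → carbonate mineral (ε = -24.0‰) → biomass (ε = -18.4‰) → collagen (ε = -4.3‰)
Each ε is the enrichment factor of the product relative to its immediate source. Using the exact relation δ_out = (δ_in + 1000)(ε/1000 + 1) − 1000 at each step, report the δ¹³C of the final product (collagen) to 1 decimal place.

-70.9‰

step 1: δ = (-2.30 + 1000)·(-23.8/1000 + 1) − 1000 = -26.05‰
step 2: δ = (-26.05 + 1000)·(-24.0/1000 + 1) − 1000 = -49.42‰
step 3: δ = (-49.42 + 1000)·(-18.4/1000 + 1) − 1000 = -66.91‰
step 4: δ = (-66.91 + 1000)·(-4.3/1000 + 1) − 1000 = -70.92‰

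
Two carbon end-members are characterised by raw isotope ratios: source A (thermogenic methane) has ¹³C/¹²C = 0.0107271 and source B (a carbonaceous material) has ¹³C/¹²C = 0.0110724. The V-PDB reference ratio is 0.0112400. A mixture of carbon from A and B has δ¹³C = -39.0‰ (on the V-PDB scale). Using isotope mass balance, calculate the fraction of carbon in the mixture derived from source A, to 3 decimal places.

0.784

δ_A = (0.0107271/0.0112400 − 1)×1000 = (0.954368 − 1)×1000 = -45.632‰
δ_B = (0.0110724/0.0112400 − 1)×1000 = (0.985089 − 1)×1000 = -14.911‰
f_A = (δ_mix − δ_B)/(δ_A − δ_B) = (-39.0 − (-14.911))/(-45.632 − (-14.911))
f_A = -24.089 / -30.721 = 0.7841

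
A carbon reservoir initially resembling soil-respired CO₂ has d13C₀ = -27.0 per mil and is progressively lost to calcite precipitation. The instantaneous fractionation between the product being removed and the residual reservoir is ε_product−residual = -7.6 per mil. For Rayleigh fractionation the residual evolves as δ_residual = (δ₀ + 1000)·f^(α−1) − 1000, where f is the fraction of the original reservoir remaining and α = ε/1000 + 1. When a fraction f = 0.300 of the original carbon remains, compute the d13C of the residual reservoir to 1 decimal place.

Rayleigh residual: δ_res = (δ₀ + 1000)·f^(α−1) − 1000
α = ε/1000 + 1 = 0.99240, so α − 1 = -0.00760
f^(α−1) = 0.300^(-0.00760) = 1.009192
δ_res = (-27.0 + 1000) × 1.009192 − 1000 = 981.944 − 1000 = -18.06 per mil

-18.1 per mil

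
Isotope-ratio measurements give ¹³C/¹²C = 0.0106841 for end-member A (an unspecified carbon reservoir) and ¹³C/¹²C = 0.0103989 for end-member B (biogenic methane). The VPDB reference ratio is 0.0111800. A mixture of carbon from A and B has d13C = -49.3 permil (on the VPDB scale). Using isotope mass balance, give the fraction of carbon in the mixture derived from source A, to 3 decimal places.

0.806

δ_A = (0.0106841/0.0111800 − 1)×1000 = (0.955644 − 1)×1000 = -44.356 permil
δ_B = (0.0103989/0.0111800 − 1)×1000 = (0.930134 − 1)×1000 = -69.866 permil
f_A = (δ_mix − δ_B)/(δ_A − δ_B) = (-49.3 − (-69.866))/(-44.356 − (-69.866))
f_A = 20.566 / 25.510 = 0.8062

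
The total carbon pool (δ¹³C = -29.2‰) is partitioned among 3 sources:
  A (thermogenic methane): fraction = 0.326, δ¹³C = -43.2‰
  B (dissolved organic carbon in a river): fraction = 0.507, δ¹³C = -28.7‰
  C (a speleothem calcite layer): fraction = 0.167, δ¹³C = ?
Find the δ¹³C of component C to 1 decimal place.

-3.4‰

Isotope mass balance: δ_bulk = Σ fᵢ·δᵢ.
-29.2 = 0.326×(-43.2) + 0.507×(-28.7) + 0.167×δ_C
0.167·δ_C = -29.2 − (-28.634) = -0.566
δ_C = -0.566 / 0.167 = -3.39‰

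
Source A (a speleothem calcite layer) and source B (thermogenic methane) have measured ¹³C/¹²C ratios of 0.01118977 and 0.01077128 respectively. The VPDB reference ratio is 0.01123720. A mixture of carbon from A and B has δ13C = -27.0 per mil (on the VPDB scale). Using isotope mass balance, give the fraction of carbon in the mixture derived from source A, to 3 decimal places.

0.388

δ_A = (0.01118977/0.01123720 − 1)×1000 = (0.995779 − 1)×1000 = -4.221 per mil
δ_B = (0.01077128/0.01123720 − 1)×1000 = (0.958538 − 1)×1000 = -41.462 per mil
f_A = (δ_mix − δ_B)/(δ_A − δ_B) = (-27.0 − (-41.462))/(-4.221 − (-41.462))
f_A = 14.462 / 37.241 = 0.3883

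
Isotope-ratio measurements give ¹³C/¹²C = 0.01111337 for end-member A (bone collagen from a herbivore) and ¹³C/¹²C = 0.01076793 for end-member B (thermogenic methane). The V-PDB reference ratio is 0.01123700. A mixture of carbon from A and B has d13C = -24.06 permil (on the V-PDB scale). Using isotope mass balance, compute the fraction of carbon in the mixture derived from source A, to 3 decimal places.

0.575

δ_A = (0.01111337/0.01123700 − 1)×1000 = (0.988998 − 1)×1000 = -11.002 permil
δ_B = (0.01076793/0.01123700 − 1)×1000 = (0.958257 − 1)×1000 = -41.743 permil
f_A = (δ_mix − δ_B)/(δ_A − δ_B) = (-24.06 − (-41.743))/(-11.002 − (-41.743))
f_A = 17.683 / 30.741 = 0.5752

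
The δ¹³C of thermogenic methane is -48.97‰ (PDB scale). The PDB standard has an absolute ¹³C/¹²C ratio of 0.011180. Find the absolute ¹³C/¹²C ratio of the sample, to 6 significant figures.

R_sample = R_standard × (δ¹³C/1000 + 1)
R_sample = 0.011180 × (-48.97/1000 + 1) = 0.011180 × 0.951030
R_sample = 0.0106325

0.0106325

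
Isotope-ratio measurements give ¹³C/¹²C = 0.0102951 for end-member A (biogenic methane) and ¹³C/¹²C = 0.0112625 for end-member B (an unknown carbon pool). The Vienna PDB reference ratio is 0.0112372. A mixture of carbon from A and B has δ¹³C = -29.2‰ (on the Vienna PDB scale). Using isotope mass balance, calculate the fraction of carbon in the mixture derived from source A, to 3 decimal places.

δ_A = (0.0102951/0.0112372 − 1)×1000 = (0.916162 − 1)×1000 = -83.838‰
δ_B = (0.0112625/0.0112372 − 1)×1000 = (1.002251 − 1)×1000 = 2.251‰
f_A = (δ_mix − δ_B)/(δ_A − δ_B) = (-29.2 − (2.251))/(-83.838 − (2.251))
f_A = -31.451 / -86.089 = 0.3653

0.365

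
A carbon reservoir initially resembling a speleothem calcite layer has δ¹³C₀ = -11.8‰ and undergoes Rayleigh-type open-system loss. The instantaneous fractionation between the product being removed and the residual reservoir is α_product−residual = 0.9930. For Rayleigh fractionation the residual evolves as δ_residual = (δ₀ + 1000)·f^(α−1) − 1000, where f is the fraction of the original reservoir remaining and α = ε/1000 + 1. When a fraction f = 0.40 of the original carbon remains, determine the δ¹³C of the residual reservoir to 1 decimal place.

-5.4‰

Rayleigh residual: δ_res = (δ₀ + 1000)·f^(α−1) − 1000
α − 1 = -0.00700
f^(α−1) = 0.40^(-0.00700) = 1.006435
δ_res = (-11.8 + 1000) × 1.006435 − 1000 = 994.559 − 1000 = -5.44‰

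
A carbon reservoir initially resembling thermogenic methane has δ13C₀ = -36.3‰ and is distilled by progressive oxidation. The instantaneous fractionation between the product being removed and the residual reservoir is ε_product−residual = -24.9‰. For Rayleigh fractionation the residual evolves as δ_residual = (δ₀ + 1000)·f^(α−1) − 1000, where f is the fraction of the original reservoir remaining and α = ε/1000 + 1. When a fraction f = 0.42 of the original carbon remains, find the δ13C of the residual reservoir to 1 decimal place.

-15.3‰

Rayleigh residual: δ_res = (δ₀ + 1000)·f^(α−1) − 1000
α = ε/1000 + 1 = 0.97510, so α − 1 = -0.02490
f^(α−1) = 0.42^(-0.02490) = 1.021836
δ_res = (-36.3 + 1000) × 1.021836 − 1000 = 984.743 − 1000 = -15.26‰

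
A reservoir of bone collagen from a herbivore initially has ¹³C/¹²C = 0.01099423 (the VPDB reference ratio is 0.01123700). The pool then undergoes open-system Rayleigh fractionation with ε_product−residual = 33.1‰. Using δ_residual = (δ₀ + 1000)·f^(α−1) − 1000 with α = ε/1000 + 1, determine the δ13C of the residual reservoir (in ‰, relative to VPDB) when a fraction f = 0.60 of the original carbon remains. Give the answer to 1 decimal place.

-38.0‰

δ₀ = (0.01099423/0.01123700 − 1)×1000 = (0.978395 − 1)×1000 = -21.605‰
α − 1 = ε/1000 = 0.0331
f^(α−1) = 0.60^(0.0331) = 0.983234
δ_res = (-21.605 + 1000) × 0.983234 − 1000 = 961.992 − 1000 = -38.01‰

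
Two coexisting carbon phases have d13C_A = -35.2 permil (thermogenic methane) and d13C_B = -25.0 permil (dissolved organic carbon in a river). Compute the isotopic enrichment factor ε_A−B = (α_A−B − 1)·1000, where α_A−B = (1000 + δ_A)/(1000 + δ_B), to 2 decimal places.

α_A−B = (1000 + -35.2) / (1000 + -25.0) = 964.8 / 975.0 = 0.989538
ε_A−B = (0.989538 − 1) × 1000 = -10.462 permil
(The approximation ε ≈ δ_A − δ_B would give -10.2 permil.)

-10.46 permil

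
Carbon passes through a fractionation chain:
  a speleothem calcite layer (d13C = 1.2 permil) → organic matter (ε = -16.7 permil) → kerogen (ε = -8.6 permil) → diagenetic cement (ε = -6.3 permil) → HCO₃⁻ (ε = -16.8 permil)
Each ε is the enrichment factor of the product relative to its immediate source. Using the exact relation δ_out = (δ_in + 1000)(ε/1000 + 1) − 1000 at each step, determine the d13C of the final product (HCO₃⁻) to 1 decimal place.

-46.4 permil

step 1: δ = (1.20 + 1000)·(-16.7/1000 + 1) − 1000 = -15.52 permil
step 2: δ = (-15.52 + 1000)·(-8.6/1000 + 1) − 1000 = -23.99 permil
step 3: δ = (-23.99 + 1000)·(-6.3/1000 + 1) − 1000 = -30.14 permil
step 4: δ = (-30.14 + 1000)·(-16.8/1000 + 1) − 1000 = -46.43 permil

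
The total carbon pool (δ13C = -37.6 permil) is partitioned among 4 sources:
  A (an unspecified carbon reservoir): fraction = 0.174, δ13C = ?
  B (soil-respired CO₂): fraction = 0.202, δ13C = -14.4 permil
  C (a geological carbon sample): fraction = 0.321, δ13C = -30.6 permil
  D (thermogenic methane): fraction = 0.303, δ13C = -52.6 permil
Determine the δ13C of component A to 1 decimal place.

Isotope mass balance: δ_bulk = Σ fᵢ·δᵢ.
-37.6 = 0.174×δ_A + 0.202×(-14.4) + 0.321×(-30.6) + 0.303×(-52.6)
0.174·δ_A = -37.6 − (-28.669) = -8.931
δ_A = -8.931 / 0.174 = -51.33 permil

-51.3 permil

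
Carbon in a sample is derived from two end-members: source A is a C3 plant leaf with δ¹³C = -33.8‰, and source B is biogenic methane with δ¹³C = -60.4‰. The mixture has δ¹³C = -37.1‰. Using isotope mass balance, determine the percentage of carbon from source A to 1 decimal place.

δ_mix = f_A·δ_A + (1 − f_A)·δ_B  ⇒  f_A = (δ_mix − δ_B)/(δ_A − δ_B)
f_A = (-37.1 − (-60.4)) / (-33.8 − (-60.4))
f_A = 23.3 / 26.6 = 0.8759

87.6%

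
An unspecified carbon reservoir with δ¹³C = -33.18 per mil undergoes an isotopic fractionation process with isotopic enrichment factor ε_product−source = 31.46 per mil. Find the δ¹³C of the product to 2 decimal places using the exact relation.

To first order, δ_product ≈ δ_source + ε = -1.72 per mil.
Exactly, δ_product = (δ_source + 1000)·(ε/1000 + 1) − 1000.
δ_product = (-33.18 + 1000) × (31.46/1000 + 1) − 1000
δ_product = -2.764 per mil

-2.76 per mil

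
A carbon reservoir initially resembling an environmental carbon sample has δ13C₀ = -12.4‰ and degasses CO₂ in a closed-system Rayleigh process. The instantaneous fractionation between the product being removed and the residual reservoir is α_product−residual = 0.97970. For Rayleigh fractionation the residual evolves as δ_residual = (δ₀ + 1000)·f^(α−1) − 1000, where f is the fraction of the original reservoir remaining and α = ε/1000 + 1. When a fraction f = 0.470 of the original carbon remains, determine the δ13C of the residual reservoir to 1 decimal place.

2.9‰

Rayleigh residual: δ_res = (δ₀ + 1000)·f^(α−1) − 1000
α − 1 = -0.02030
f^(α−1) = 0.470^(-0.02030) = 1.015445
δ_res = (-12.4 + 1000) × 1.015445 − 1000 = 1002.854 − 1000 = 2.85‰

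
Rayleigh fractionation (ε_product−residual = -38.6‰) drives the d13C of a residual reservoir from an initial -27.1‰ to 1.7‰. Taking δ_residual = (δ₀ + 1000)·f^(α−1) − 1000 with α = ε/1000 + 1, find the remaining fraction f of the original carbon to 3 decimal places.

0.470

α − 1 = ε/1000 = -0.0386
(δ_res + 1000)/(δ₀ + 1000) = (1.7 + 1000)/(-27.1 + 1000) = 1001.7/972.9 = 1.029602
f = 1.029602^(1/-0.0386) = exp(ln(1.029602)/-0.0386) = exp(0.02917/-0.0386)
f = exp(-0.7558) = 0.4697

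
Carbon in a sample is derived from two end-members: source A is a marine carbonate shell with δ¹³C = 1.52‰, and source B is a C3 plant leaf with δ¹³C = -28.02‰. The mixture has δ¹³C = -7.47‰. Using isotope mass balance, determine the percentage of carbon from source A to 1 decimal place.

δ_mix = f_A·δ_A + (1 − f_A)·δ_B  ⇒  f_A = (δ_mix − δ_B)/(δ_A − δ_B)
f_A = (-7.47 − (-28.02)) / (1.52 − (-28.02))
f_A = 20.55 / 29.54 = 0.6957

69.6%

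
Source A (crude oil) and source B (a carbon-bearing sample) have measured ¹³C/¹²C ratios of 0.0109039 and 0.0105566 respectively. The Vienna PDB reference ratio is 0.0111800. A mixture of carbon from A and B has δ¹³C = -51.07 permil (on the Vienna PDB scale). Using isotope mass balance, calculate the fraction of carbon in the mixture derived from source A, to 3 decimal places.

0.151

δ_A = (0.0109039/0.0111800 − 1)×1000 = (0.975304 − 1)×1000 = -24.696 permil
δ_B = (0.0105566/0.0111800 − 1)×1000 = (0.944240 − 1)×1000 = -55.760 permil
f_A = (δ_mix − δ_B)/(δ_A − δ_B) = (-51.07 − (-55.760))/(-24.696 − (-55.760))
f_A = 4.690 / 31.064 = 0.1510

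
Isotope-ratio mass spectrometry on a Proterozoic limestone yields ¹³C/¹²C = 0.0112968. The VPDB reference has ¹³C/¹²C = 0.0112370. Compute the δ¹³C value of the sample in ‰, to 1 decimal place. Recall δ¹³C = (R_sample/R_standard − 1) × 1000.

δ¹³C = (R_sample / R_standard − 1) × 1000
R_sample / R_standard = 0.0112968 / 0.0112370 = 1.005322
δ¹³C = (1.005322 − 1) × 1000 = 5.32‰

5.3‰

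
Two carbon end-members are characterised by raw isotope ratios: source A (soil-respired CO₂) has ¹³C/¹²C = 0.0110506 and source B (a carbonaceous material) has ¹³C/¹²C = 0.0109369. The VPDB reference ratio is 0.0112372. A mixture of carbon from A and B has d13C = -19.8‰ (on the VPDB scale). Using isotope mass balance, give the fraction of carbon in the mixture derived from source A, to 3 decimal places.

δ_A = (0.0110506/0.0112372 − 1)×1000 = (0.983394 − 1)×1000 = -16.606‰
δ_B = (0.0109369/0.0112372 − 1)×1000 = (0.973276 − 1)×1000 = -26.724‰
f_A = (δ_mix − δ_B)/(δ_A − δ_B) = (-19.8 − (-26.724))/(-16.606 − (-26.724))
f_A = 6.924 / 10.118 = 0.6843

0.684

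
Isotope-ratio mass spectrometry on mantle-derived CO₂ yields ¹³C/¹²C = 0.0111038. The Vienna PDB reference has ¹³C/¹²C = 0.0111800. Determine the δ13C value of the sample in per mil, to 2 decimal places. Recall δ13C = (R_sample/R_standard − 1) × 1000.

δ13C = (R_sample / R_standard − 1) × 1000
R_sample / R_standard = 0.0111038 / 0.0111800 = 0.993184
δ13C = (0.993184 − 1) × 1000 = -6.816 per mil

-6.82 per mil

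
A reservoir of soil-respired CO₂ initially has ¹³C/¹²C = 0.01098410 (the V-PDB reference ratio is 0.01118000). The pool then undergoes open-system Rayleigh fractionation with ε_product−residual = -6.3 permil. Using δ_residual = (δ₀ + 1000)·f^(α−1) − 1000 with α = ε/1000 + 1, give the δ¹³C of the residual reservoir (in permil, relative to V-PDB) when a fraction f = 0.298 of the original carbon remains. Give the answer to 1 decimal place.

-10.0 permil

δ₀ = (0.01098410/0.01118000 − 1)×1000 = (0.982478 − 1)×1000 = -17.522 permil
α − 1 = ε/1000 = -0.0063
f^(α−1) = 0.298^(-0.0063) = 1.007656
δ_res = (-17.522 + 1000) × 1.007656 − 1000 = 990.000 − 1000 = -10.00 permil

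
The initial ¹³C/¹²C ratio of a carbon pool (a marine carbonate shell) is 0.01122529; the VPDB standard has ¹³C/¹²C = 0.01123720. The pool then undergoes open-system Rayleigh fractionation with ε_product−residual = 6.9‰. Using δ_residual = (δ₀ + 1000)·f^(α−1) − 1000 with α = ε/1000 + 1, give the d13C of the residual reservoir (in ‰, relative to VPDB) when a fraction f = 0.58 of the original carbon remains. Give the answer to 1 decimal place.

-4.8‰

δ₀ = (0.01122529/0.01123720 − 1)×1000 = (0.998940 − 1)×1000 = -1.060‰
α − 1 = ε/1000 = 0.0069
f^(α−1) = 0.58^(0.0069) = 0.996248
δ_res = (-1.060 + 1000) × 0.996248 − 1000 = 995.193 − 1000 = -4.81‰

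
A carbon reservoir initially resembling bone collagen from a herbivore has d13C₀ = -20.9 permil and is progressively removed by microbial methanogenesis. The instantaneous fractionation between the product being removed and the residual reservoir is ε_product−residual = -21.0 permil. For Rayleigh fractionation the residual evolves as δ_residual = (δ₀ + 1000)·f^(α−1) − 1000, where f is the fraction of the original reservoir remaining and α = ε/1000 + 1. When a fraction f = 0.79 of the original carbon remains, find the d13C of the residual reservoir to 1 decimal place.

Rayleigh residual: δ_res = (δ₀ + 1000)·f^(α−1) − 1000
α = ε/1000 + 1 = 0.97900, so α − 1 = -0.02100
f^(α−1) = 0.79^(-0.02100) = 1.004962
δ_res = (-20.9 + 1000) × 1.004962 − 1000 = 983.959 − 1000 = -16.04 permil

-16.0 permil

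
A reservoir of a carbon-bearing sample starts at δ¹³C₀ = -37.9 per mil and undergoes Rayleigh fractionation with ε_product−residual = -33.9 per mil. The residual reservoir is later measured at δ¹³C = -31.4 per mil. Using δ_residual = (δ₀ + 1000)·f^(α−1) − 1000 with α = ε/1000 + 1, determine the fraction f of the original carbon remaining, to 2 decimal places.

0.82

α − 1 = ε/1000 = -0.0339
(δ_res + 1000)/(δ₀ + 1000) = (-31.4 + 1000)/(-37.9 + 1000) = 968.6/962.1 = 1.006756
f = 1.006756^(1/-0.0339) = exp(ln(1.006756)/-0.0339) = exp(0.00673/-0.0339)
f = exp(-0.1986) = 0.8199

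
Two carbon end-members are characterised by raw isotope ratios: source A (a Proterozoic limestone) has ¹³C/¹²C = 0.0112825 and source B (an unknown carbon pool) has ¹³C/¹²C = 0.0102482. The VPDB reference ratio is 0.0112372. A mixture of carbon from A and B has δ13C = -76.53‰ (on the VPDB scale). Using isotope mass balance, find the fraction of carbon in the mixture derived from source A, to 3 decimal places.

δ_A = (0.0112825/0.0112372 − 1)×1000 = (1.004031 − 1)×1000 = 4.031‰
δ_B = (0.0102482/0.0112372 − 1)×1000 = (0.911989 − 1)×1000 = -88.011‰
f_A = (δ_mix − δ_B)/(δ_A − δ_B) = (-76.53 − (-88.011))/(4.031 − (-88.011))
f_A = 11.481 / 92.043 = 0.1247

0.125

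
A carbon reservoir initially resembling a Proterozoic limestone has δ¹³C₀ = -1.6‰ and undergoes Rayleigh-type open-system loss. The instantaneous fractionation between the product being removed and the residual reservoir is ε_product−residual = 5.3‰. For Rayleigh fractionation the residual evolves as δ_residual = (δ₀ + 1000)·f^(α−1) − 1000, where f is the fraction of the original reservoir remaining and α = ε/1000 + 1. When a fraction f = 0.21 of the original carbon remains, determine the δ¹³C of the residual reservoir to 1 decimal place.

Rayleigh residual: δ_res = (δ₀ + 1000)·f^(α−1) − 1000
α = ε/1000 + 1 = 1.00530, so α − 1 = 0.00530
f^(α−1) = 0.21^(0.00530) = 0.991763
δ_res = (-1.6 + 1000) × 0.991763 − 1000 = 990.176 − 1000 = -9.82‰

-9.8‰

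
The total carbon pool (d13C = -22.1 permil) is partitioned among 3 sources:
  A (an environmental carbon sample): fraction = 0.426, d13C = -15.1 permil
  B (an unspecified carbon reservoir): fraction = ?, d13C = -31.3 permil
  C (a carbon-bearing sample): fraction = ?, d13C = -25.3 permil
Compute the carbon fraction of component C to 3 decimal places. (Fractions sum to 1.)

0.383

Let f_C and f_B be the unknown fractions; fractions sum to 1 so f_C + f_B = 0.574.
Mass balance: Σ fᵢ·δᵢ = δ_bulk ⇒ f_C·(-25.3) + f_B·(-31.3) = -22.1 − (-6.433) = -15.667
Substitute f_B = 0.574 − f_C:
f_C·(-25.3 − -31.3) = -15.667 − 0.574×(-31.3) = 2.299
f_C = 2.299 / 6.0 = 0.3831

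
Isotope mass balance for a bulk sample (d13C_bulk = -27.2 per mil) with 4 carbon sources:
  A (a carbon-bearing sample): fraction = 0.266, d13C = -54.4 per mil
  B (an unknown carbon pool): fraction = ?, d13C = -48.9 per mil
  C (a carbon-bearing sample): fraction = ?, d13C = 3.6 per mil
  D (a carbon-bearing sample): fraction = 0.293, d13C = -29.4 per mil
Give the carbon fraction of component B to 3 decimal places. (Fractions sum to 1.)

Let f_B and f_C be the unknown fractions; fractions sum to 1 so f_B + f_C = 0.441.
Mass balance: Σ fᵢ·δᵢ = δ_bulk ⇒ f_B·(-48.9) + f_C·(3.6) = -27.2 − (-23.085) = -4.115
Substitute f_C = 0.441 − f_B:
f_B·(-48.9 − 3.6) = -4.115 − 0.441×(3.6) = -5.703
f_B = -5.703 / -52.5 = 0.1086

0.109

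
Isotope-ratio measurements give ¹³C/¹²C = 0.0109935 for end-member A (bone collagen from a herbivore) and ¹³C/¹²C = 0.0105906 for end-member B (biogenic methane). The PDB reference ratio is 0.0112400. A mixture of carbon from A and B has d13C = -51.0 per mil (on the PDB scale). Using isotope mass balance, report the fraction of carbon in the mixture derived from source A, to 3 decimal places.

0.189

δ_A = (0.0109935/0.0112400 − 1)×1000 = (0.978069 − 1)×1000 = -21.931 per mil
δ_B = (0.0105906/0.0112400 − 1)×1000 = (0.942224 − 1)×1000 = -57.776 per mil
f_A = (δ_mix − δ_B)/(δ_A − δ_B) = (-51.0 − (-57.776))/(-21.931 − (-57.776))
f_A = 6.776 / 35.845 = 0.1890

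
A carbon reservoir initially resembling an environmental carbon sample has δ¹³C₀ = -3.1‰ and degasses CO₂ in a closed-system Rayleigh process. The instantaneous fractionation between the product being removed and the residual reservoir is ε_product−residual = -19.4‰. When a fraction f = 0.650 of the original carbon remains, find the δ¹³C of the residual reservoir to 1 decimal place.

5.3‰

Rayleigh residual: δ_res = (δ₀ + 1000)·f^(α−1) − 1000
α = ε/1000 + 1 = 0.98060, so α − 1 = -0.01940
f^(α−1) = 0.650^(-0.01940) = 1.008392
δ_res = (-3.1 + 1000) × 1.008392 − 1000 = 1005.266 − 1000 = 5.27‰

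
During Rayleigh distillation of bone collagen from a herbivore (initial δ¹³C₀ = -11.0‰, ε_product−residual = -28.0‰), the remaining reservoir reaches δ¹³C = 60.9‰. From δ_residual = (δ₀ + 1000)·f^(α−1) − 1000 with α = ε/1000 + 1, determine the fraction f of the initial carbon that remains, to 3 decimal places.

α − 1 = ε/1000 = -0.0280
(δ_res + 1000)/(δ₀ + 1000) = (60.9 + 1000)/(-11.0 + 1000) = 1060.9/989.0 = 1.072700
f = 1.072700^(1/-0.0280) = exp(ln(1.072700)/-0.0280) = exp(0.07018/-0.0280)
f = exp(-2.5064) = 0.0816

0.082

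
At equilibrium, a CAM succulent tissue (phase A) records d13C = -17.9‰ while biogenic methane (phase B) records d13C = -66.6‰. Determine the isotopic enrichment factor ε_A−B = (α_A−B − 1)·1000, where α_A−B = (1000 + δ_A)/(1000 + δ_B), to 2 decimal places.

52.17‰

α_A−B = (1000 + -17.9) / (1000 + -66.6) = 982.1 / 933.4 = 1.052175
ε_A−B = (1.052175 − 1) × 1000 = 52.175‰
(The approximation ε ≈ δ_A − δ_B would give 48.7‰.)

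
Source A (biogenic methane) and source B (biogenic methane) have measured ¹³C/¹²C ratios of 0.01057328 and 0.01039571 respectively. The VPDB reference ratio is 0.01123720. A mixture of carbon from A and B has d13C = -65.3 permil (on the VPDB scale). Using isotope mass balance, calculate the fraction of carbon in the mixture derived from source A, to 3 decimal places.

0.607

δ_A = (0.01057328/0.01123720 − 1)×1000 = (0.940918 − 1)×1000 = -59.082 permil
δ_B = (0.01039571/0.01123720 − 1)×1000 = (0.925116 − 1)×1000 = -74.884 permil
f_A = (δ_mix − δ_B)/(δ_A − δ_B) = (-65.3 − (-74.884))/(-59.082 − (-74.884))
f_A = 9.584 / 15.802 = 0.6065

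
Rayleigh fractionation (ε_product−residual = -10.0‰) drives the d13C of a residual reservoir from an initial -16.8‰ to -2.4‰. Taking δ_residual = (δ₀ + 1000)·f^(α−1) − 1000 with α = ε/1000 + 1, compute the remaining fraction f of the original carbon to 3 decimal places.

α − 1 = ε/1000 = -0.0100
(δ_res + 1000)/(δ₀ + 1000) = (-2.4 + 1000)/(-16.8 + 1000) = 997.6/983.2 = 1.014646
f = 1.014646^(1/-0.0100) = exp(ln(1.014646)/-0.0100) = exp(0.01454/-0.0100)
f = exp(-1.4540) = 0.2336

0.234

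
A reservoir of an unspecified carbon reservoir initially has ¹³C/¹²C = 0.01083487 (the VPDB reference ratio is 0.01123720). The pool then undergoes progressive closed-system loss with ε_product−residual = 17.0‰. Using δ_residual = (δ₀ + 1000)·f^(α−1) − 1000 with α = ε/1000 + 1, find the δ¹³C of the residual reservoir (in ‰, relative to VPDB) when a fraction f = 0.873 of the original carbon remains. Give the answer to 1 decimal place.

-38.0‰

δ₀ = (0.01083487/0.01123720 − 1)×1000 = (0.964197 − 1)×1000 = -35.803‰
α − 1 = ε/1000 = 0.0170
f^(α−1) = 0.873^(0.0170) = 0.997694
δ_res = (-35.803 + 1000) × 0.997694 − 1000 = 961.973 − 1000 = -38.03‰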